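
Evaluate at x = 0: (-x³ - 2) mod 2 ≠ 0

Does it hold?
x = 0: LHS = (-0³ - 2) mod 2 = (-2) mod 2 = 0; 0 ≠ 0 — FAILS

The relation fails at x = 0, so x = 0 is a counterexample.

Answer: No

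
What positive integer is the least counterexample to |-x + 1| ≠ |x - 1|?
Testing positive integers:
x = 1: LHS = |-1 + 1| = |0| = 0, RHS = |1 - 1| = |0| = 0; 0 ≠ 0 — FAILS  ← smallest positive counterexample

Answer: x = 1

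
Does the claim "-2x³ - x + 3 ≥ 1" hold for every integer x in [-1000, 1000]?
The claim fails at x = 1:
x = 1: LHS = -2·1³ - 1 + 3 = 0; 0 ≥ 1 — FAILS

Because a single integer refutes it, the statement is false.

Answer: False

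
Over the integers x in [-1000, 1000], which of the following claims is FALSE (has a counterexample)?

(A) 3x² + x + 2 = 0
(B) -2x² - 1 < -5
(A) x = 0: LHS = 3·0² + 0 + 2 = 2; 2 = 0 — FAILS
(B) x = 0: LHS = -2·0² - 1 = -1; -1 < -5 — FAILS

Answer: Both A and B are false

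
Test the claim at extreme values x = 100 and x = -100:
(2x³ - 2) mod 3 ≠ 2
x = 100: LHS = (2·100³ - 2) mod 3 = 1999998 mod 3 = 0; 0 ≠ 2 — holds
x = -100: LHS = (2·(-100)³ - 2) mod 3 = (-2000002) mod 3 = 2; 2 ≠ 2 — FAILS

Answer: Partially: holds for x = 100, fails for x = -100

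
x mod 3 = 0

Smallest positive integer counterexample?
Testing positive integers:
x = 1: LHS = 1 mod 3 = 1; 1 = 0 — FAILS  ← smallest positive counterexample

Answer: x = 1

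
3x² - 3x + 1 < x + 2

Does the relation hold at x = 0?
x = 0: LHS = 3·0² - 3·0 + 1 = 1, RHS = 0 + 2 = 2; 1 < 2 — holds

The relation is satisfied at x = 0.

Answer: Yes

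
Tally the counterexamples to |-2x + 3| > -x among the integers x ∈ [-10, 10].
Over all integers in [-10, 10], LHS − RHS is smallest at x = 1, where it equals 2:
x = 1: LHS = |-2·1 + 3| = |1| = 1; 1 > -1 — holds
At the ends of the range:
x = -10: LHS = |-2·(-10) + 3| = |23| = 23, RHS = -(-10) = 10; 23 > 10 — holds
x = 10: LHS = |-2·10 + 3| = |-17| = 17; 17 > -10 — holds
Hence LHS − RHS is never zero or negative, i.e. LHS > RHS throughout, so the relation holds for every integer in [-10, 10].

No counterexample appears in that range.

Answer: 0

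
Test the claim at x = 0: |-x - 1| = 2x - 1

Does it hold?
x = 0: LHS = |-0 - 1| = |-1| = 1, RHS = 2·0 - 1 = -1; 1 = -1 — FAILS

The relation fails at x = 0, so x = 0 is a counterexample.

Answer: No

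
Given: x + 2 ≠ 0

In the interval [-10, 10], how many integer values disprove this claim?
Counterexamples in [-10, 10]: {-2}.

Counting them gives 1 values.

Answer: 1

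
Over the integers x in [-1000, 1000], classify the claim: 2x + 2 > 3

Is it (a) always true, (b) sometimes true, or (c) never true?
Holds at x = 1: LHS = 2·1 + 2 = 4; 4 > 3 — holds
Fails at x = 0: LHS = 2·0 + 2 = 2; 2 > 3 — FAILS
It is satisfied by some integers in the range but not all.

Answer: Sometimes true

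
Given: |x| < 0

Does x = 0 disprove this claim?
Substitute x = 0 into the relation:
x = 0: LHS = |0| = 0; 0 < 0 — FAILS

Since the claim fails at x = 0, this value is a counterexample.

Answer: Yes, x = 0 is a counterexample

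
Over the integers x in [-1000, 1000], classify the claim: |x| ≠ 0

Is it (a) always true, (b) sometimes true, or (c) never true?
Holds at x = 1: LHS = |1| = 1; 1 ≠ 0 — holds
Fails at x = 0: LHS = |0| = 0; 0 ≠ 0 — FAILS
It is satisfied by some integers in the range but not all.

Answer: Sometimes true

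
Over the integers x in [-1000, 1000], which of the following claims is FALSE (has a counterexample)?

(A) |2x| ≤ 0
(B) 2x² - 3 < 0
(A) x = 1: LHS = |2·1| = |2| = 2; 2 ≤ 0 — FAILS
(B) x = 2: LHS = 2·2² - 3 = 5; 5 < 0 — FAILS

Answer: Both A and B are false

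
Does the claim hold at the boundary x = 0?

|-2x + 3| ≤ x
x = 0: LHS = |-2·0 + 3| = |3| = 3; 3 ≤ 0 — FAILS

The relation fails at x = 0, so x = 0 is a counterexample.

Answer: No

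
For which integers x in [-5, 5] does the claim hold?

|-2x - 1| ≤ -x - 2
Over all integers in [-5, 5], LHS − RHS is smallest at x = -1, where it equals 2:
x = -1: LHS = |-2·(-1) - 1| = |1| = 1, RHS = -(-1) - 2 = -1; 1 ≤ -1 — FAILS
At the ends of the range:
x = -5: LHS = |-2·(-5) - 1| = |9| = 9, RHS = -(-5) - 2 = 3; 9 ≤ 3 — FAILS
x = 5: LHS = |-2·5 - 1| = |-11| = 11, RHS = -5 - 2 = -7; 11 ≤ -7 — FAILS
Hence LHS − RHS is never zero or negative, i.e. LHS > RHS throughout, so the claimed relation (≤) fails for every integer in [-5, 5].

Answer: None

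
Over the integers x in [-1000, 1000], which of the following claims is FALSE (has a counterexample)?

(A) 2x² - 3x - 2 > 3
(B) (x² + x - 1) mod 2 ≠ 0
(A) x = 0: LHS = 2·0² - 3·0 - 2 = -2; -2 > 3 — FAILS

(B) For a polynomial with integer coefficients, its value mod 2 depends only on x mod 2, so it suffices to check one representative of each residue class, x = 0, 1:
x = 0: LHS = (0² + 0 - 1) mod 2 = (-1) mod 2 = 1; 1 ≠ 0 — holds
x = 1: LHS = (1² + 1 - 1) mod 2 = 1 mod 2 = 1; 1 ≠ 0 — holds
The relation holds in every residue class, so the relation holds for every integer in [-1000, 1000].

Only (A) has a counterexample.

Answer: A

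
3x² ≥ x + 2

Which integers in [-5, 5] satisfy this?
Holds for: {-5, -4, -3, -2, -1, 1, 2, 3, 4, 5}
Fails for: {0}

Answer: {-5, -4, -3, -2, -1, 1, 2, 3, 4, 5}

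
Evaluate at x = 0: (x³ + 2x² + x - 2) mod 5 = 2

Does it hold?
x = 0: LHS = (0³ + 2·0² + 0 - 2) mod 5 = (-2) mod 5 = 3; 3 = 2 — FAILS

The relation fails at x = 0, so x = 0 is a counterexample.

Answer: No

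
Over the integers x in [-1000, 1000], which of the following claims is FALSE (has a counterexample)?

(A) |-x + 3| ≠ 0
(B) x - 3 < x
(A) x = 3: LHS = |-3 + 3| = |0| = 0; 0 ≠ 0 — FAILS

(B) Over all integers in [-1000, 1000], LHS − RHS is largest at x = 0, where it equals -3:
x = 0: LHS = 0 - 3 = -3; -3 < 0 — holds
At the ends of the range:
x = -1000: LHS = (-1000) - 3 = -1003; -1003 < -1000 — holds
x = 1000: LHS = 1000 - 3 = 997; 997 < 1000 — holds
Hence LHS − RHS is never zero or positive, i.e. LHS < RHS throughout, so the relation holds for every integer in [-1000, 1000].

Only (A) has a counterexample.

Answer: A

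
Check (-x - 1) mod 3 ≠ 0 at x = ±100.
x = 100: LHS = (-100 - 1) mod 3 = (-101) mod 3 = 1; 1 ≠ 0 — holds
x = -100: LHS = (-(-100) - 1) mod 3 = 99 mod 3 = 0; 0 ≠ 0 — FAILS

Answer: Partially: holds for x = 100, fails for x = -100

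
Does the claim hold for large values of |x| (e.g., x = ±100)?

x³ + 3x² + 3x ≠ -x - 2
x = 100: LHS = 100³ + 3·100² + 3·100 = 1030300, RHS = -100 - 2 = -102; 1030300 ≠ -102 — holds
x = -100: LHS = (-100)³ + 3·(-100)² + 3·(-100) = -970300, RHS = -(-100) - 2 = 98; -970300 ≠ 98 — holds

Answer: Yes, holds for both x = 100 and x = -100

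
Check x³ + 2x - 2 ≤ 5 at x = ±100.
x = 100: LHS = 100³ + 2·100 - 2 = 1000198; 1000198 ≤ 5 — FAILS
x = -100: LHS = (-100)³ + 2·(-100) - 2 = -1000202; -1000202 ≤ 5 — holds

Answer: Partially: fails for x = 100, holds for x = -100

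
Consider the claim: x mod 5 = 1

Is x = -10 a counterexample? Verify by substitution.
Substitute x = -10 into the relation:
x = -10: LHS = (-10) mod 5 = 0; 0 = 1 — FAILS

Since the claim fails at x = -10, this value is a counterexample.

Answer: Yes, x = -10 is a counterexample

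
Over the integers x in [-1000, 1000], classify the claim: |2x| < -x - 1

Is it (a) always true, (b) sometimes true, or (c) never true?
Over all integers in [-1000, 1000], LHS − RHS is smallest at x = 0, where it equals 1:
x = 0: LHS = |2·0| = |0| = 0, RHS = -0 - 1 = -1; 0 < -1 — FAILS
At the ends of the range:
x = -1000: LHS = |2·(-1000)| = |-2000| = 2000, RHS = -(-1000) - 1 = 999; 2000 < 999 — FAILS
x = 1000: LHS = |2·1000| = |2000| = 2000, RHS = -1000 - 1 = -1001; 2000 < -1001 — FAILS
Hence LHS − RHS is never negative, i.e. LHS ≥ RHS throughout, so the claimed relation (<) fails for every integer in [-1000, 1000].

No integer in the range satisfies it.

Answer: Never true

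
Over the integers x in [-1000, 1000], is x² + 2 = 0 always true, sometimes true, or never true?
Over all integers in [-1000, 1000], LHS − RHS is always positive; it is smallest at x = 0, where it equals 2:
x = 0: LHS = 0² + 2 = 2; 2 = 0 — FAILS
At the ends of the range:
x = -1000: LHS = (-1000)² + 2 = 1000002; 1000002 = 0 — FAILS
x = 1000: LHS = 1000² + 2 = 1000002; 1000002 = 0 — FAILS
Hence LHS − RHS is never 0, i.e. the two sides are never equal, so the claimed relation (=) fails for every integer in [-1000, 1000].

No integer in the range satisfies it.

Answer: Never true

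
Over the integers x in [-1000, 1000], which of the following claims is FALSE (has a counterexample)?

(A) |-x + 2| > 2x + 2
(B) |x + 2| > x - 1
(A) x = 0: LHS = |-0 + 2| = |2| = 2, RHS = 2·0 + 2 = 2; 2 > 2 — FAILS

(B) Over all integers in [-1000, 1000], LHS − RHS is smallest at x = 0, where it equals 3:
x = 0: LHS = |0 + 2| = |2| = 2, RHS = 0 - 1 = -1; 2 > -1 — holds
At the ends of the range:
x = -1000: LHS = |(-1000) + 2| = |-998| = 998, RHS = (-1000) - 1 = -1001; 998 > -1001 — holds
x = 1000: LHS = |1000 + 2| = |1002| = 1002, RHS = 1000 - 1 = 999; 1002 > 999 — holds
Hence LHS − RHS is never zero or negative, i.e. LHS > RHS throughout, so the relation holds for every integer in [-1000, 1000].

Only (A) has a counterexample.

Answer: A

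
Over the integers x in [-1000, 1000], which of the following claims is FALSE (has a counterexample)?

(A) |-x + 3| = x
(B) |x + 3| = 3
(A) x = 0: LHS = |-0 + 3| = |3| = 3; 3 = 0 — FAILS
(B) x = 1: LHS = |1 + 3| = |4| = 4; 4 = 3 — FAILS

Answer: Both A and B are false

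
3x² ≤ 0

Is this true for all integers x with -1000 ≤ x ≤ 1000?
The claim fails at x = 1:
x = 1: LHS = 3·1² = 3; 3 ≤ 0 — FAILS

Because a single integer refutes it, the statement is false.

Answer: False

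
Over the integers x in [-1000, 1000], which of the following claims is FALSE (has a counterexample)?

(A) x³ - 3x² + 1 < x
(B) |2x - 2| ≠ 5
(A) x = 0: LHS = 0³ - 3·0² + 1 = 1; 1 < 0 — FAILS

(B) Track d = LHS − RHS over the integers in [-1000, 1000]. Equality would need d = 0, but d changes sign only between consecutive integers, jumping over 0:
x = -2: LHS = |2·(-2) - 2| = |-6| = 6; 6 ≠ 5 — holds  (d = 1)
x = -1: LHS = |2·(-1) - 2| = |-4| = 4; 4 ≠ 5 — holds  (d = -1)
x = 3: LHS = |2·3 - 2| = |4| = 4; 4 ≠ 5 — holds  (d = -1)
x = 4: LHS = |2·4 - 2| = |6| = 6; 6 ≠ 5 — holds  (d = 1)
Away from these crossings d keeps a constant sign, and checking every integer in [-1000, 1000] confirms d ≠ 0 throughout. Hence the two sides are never equal, so the relation holds for every integer in [-1000, 1000].

Only (A) has a counterexample.

Answer: A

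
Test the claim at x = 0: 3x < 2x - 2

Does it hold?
x = 0: LHS = 3·0 = 0, RHS = 2·0 - 2 = -2; 0 < -2 — FAILS

The relation fails at x = 0, so x = 0 is a counterexample.

Answer: No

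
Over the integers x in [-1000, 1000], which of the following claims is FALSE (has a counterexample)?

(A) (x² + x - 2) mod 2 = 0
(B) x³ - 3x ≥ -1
(A) For a polynomial with integer coefficients, its value mod 2 depends only on x mod 2, so it suffices to check one representative of each residue class, x = 0, 1:
x = 0: LHS = (0² + 0 - 2) mod 2 = (-2) mod 2 = 0; 0 = 0 — holds
x = 1: LHS = (1² + 1 - 2) mod 2 = 0 mod 2 = 0; 0 = 0 — holds
The relation holds in every residue class, so the relation holds for every integer in [-1000, 1000].

(B) x = 1: LHS = 1³ - 3·1 = -2; -2 ≥ -1 — FAILS

Only (B) has a counterexample.

Answer: B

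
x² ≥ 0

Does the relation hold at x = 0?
x = 0: LHS = 0² = 0; 0 ≥ 0 — holds

The relation is satisfied at x = 0.

Answer: Yes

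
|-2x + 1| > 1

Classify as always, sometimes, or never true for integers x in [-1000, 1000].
Holds at x = -1: LHS = |-2·(-1) + 1| = |3| = 3; 3 > 1 — holds
Fails at x = 0: LHS = |-2·0 + 1| = |1| = 1; 1 > 1 — FAILS
It is satisfied by some integers in the range but not all.

Answer: Sometimes true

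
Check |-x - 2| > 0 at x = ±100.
x = 100: LHS = |-100 - 2| = |-102| = 102; 102 > 0 — holds
x = -100: LHS = |-(-100) - 2| = |98| = 98; 98 > 0 — holds

Answer: Yes, holds for both x = 100 and x = -100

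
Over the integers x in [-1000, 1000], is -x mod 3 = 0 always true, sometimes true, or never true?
Holds at x = 0: LHS = (-0) mod 3 = 0 mod 3 = 0; 0 = 0 — holds
Fails at x = 1: LHS = (-1) mod 3 = 2; 2 = 0 — FAILS
It is satisfied by some integers in the range but not all.

Answer: Sometimes true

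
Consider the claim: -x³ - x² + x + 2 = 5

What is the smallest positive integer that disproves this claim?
Testing positive integers:
x = 1: LHS = -1³ - 1² + 1 + 2 = 1; 1 = 5 — FAILS  ← smallest positive counterexample

Answer: x = 1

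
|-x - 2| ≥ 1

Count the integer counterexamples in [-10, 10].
Counterexamples in [-10, 10]: {-2}.

Counting them gives 1 values.

Answer: 1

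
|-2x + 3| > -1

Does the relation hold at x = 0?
x = 0: LHS = |-2·0 + 3| = |3| = 3; 3 > -1 — holds

The relation is satisfied at x = 0.

Answer: Yes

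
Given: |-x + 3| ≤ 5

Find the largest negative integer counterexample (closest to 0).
Testing negative integers from -1 downward:
x = -1: LHS = |-(-1) + 3| = |4| = 4; 4 ≤ 5 — holds
x = -2: LHS = |-(-2) + 3| = |5| = 5; 5 ≤ 5 — holds
x = -3: LHS = |-(-3) + 3| = |6| = 6; 6 ≤ 5 — FAILS  ← closest negative counterexample to 0

Answer: x = -3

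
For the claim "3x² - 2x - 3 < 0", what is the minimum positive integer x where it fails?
Testing positive integers:
x = 1: LHS = 3·1² - 2·1 - 3 = -2; -2 < 0 — holds
x = 2: LHS = 3·2² - 2·2 - 3 = 5; 5 < 0 — FAILS  ← smallest positive counterexample

Answer: x = 2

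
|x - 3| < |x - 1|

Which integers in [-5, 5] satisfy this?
Holds for: {3, 4, 5}
Fails for: {-5, -4, -3, -2, -1, 0, 1, 2}

Answer: {3, 4, 5}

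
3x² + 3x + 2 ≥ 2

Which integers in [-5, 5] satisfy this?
Over all integers in [-5, 5], LHS − RHS is smallest at x = 0, where it equals 0:
x = 0: LHS = 3·0² + 3·0 + 2 = 2; 2 ≥ 2 — holds
At the ends of the range:
x = -5: LHS = 3·(-5)² + 3·(-5) + 2 = 62; 62 ≥ 2 — holds
x = 5: LHS = 3·5² + 3·5 + 2 = 92; 92 ≥ 2 — holds
Hence LHS − RHS is never negative, i.e. LHS ≥ RHS throughout, so the relation holds for every integer in [-5, 5].

Answer: All integers in [-5, 5]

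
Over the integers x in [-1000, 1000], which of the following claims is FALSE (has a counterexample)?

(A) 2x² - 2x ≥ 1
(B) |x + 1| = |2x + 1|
(A) x = 0: LHS = 2·0² - 2·0 = 0; 0 ≥ 1 — FAILS
(B) x = 1: LHS = |1 + 1| = |2| = 2, RHS = |2·1 + 1| = |3| = 3; 2 = 3 — FAILS

Answer: Both A and B are false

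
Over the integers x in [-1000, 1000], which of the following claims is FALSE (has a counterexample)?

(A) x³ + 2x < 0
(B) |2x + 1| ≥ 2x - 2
(A) x = 0: LHS = 0³ + 2·0 = 0; 0 < 0 — FAILS

(B) Over all integers in [-1000, 1000], LHS − RHS is smallest at x = 0, where it equals 3:
x = 0: LHS = |2·0 + 1| = |1| = 1, RHS = 2·0 - 2 = -2; 1 ≥ -2 — holds
At the ends of the range:
x = -1000: LHS = |2·(-1000) + 1| = |-1999| = 1999, RHS = 2·(-1000) - 2 = -2002; 1999 ≥ -2002 — holds
x = 1000: LHS = |2·1000 + 1| = |2001| = 2001, RHS = 2·1000 - 2 = 1998; 2001 ≥ 1998 — holds
Hence LHS − RHS is never negative, i.e. LHS ≥ RHS throughout, so the relation holds for every integer in [-1000, 1000].

Only (A) has a counterexample.

Answer: A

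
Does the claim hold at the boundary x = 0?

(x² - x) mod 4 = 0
x = 0: LHS = (0² - 0) mod 4 = 0 mod 4 = 0; 0 = 0 — holds

The relation is satisfied at x = 0.

Answer: Yes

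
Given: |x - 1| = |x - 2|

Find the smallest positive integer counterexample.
Testing positive integers:
x = 1: LHS = |1 - 1| = |0| = 0, RHS = |1 - 2| = |-1| = 1; 0 = 1 — FAILS  ← smallest positive counterexample

Answer: x = 1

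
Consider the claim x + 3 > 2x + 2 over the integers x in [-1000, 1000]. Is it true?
The claim fails at x = 1:
x = 1: LHS = 1 + 3 = 4, RHS = 2·1 + 2 = 4; 4 > 4 — FAILS

Because a single integer refutes it, the statement is false.

Answer: False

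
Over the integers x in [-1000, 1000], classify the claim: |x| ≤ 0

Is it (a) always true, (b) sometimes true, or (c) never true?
Holds at x = 0: LHS = |0| = 0; 0 ≤ 0 — holds
Fails at x = 1: LHS = |1| = 1; 1 ≤ 0 — FAILS
It is satisfied by some integers in the range but not all.

Answer: Sometimes true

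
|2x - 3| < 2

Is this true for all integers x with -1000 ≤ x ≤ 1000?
The claim fails at x = 0:
x = 0: LHS = |2·0 - 3| = |-3| = 3; 3 < 2 — FAILS

Because a single integer refutes it, the statement is false.

Answer: False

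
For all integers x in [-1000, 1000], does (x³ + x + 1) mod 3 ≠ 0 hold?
The claim fails at x = 1:
x = 1: LHS = (1³ + 1 + 1) mod 3 = 3 mod 3 = 0; 0 ≠ 0 — FAILS

Because a single integer refutes it, the statement is false.

Answer: False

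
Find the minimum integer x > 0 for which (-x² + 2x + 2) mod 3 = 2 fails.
Testing positive integers:
x = 1: LHS = (-1² + 2·1 + 2) mod 3 = 3 mod 3 = 0; 0 = 2 — FAILS  ← smallest positive counterexample

Answer: x = 1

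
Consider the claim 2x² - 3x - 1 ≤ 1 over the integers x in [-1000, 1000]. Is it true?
The claim fails at x = -1:
x = -1: LHS = 2·(-1)² - 3·(-1) - 1 = 4; 4 ≤ 1 — FAILS

Because a single integer refutes it, the statement is false.

Answer: False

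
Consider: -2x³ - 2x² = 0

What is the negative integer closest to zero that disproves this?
Testing negative integers from -1 downward:
x = -1: LHS = -2·(-1)³ - 2·(-1)² = 0; 0 = 0 — holds
x = -2: LHS = -2·(-2)³ - 2·(-2)² = 8; 8 = 0 — FAILS  ← closest negative counterexample to 0

Answer: x = -2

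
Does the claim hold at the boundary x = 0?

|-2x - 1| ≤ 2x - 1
x = 0: LHS = |-2·0 - 1| = |-1| = 1, RHS = 2·0 - 1 = -1; 1 ≤ -1 — FAILS

The relation fails at x = 0, so x = 0 is a counterexample.

Answer: No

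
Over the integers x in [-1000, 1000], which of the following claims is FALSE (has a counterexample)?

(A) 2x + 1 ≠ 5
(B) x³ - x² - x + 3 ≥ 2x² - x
(A) x = 2: LHS = 2·2 + 1 = 5; 5 ≠ 5 — FAILS
(B) x = -1: LHS = (-1)³ - (-1)² - (-1) + 3 = 2, RHS = 2·(-1)² - (-1) = 3; 2 ≥ 3 — FAILS

Answer: Both A and B are false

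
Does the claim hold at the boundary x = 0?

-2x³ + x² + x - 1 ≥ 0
x = 0: LHS = -2·0³ + 0² + 0 - 1 = -1; -1 ≥ 0 — FAILS

The relation fails at x = 0, so x = 0 is a counterexample.

Answer: No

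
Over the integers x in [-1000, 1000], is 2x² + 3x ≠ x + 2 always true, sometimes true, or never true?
Track d = LHS − RHS over the integers in [-1000, 1000]. Equality would need d = 0, but d changes sign only between consecutive integers, jumping over 0:
x = -2: LHS = 2·(-2)² + 3·(-2) = 2, RHS = (-2) + 2 = 0; 2 ≠ 0 — holds  (d = 2)
x = -1: LHS = 2·(-1)² + 3·(-1) = -1, RHS = (-1) + 2 = 1; -1 ≠ 1 — holds  (d = -2)
x = 0: LHS = 2·0² + 3·0 = 0, RHS = 0 + 2 = 2; 0 ≠ 2 — holds  (d = -2)
x = 1: LHS = 2·1² + 3·1 = 5, RHS = 1 + 2 = 3; 5 ≠ 3 — holds  (d = 2)
Away from these crossings d keeps a constant sign, and checking every integer in [-1000, 1000] confirms d ≠ 0 throughout. Hence the two sides are never equal, so the relation holds for every integer in [-1000, 1000].

No counterexample exists.

Answer: Always true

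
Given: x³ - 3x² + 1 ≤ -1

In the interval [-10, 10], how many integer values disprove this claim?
Counterexamples in [-10, 10]: {0, 3, 4, 5, 6, 7, 8, 9, 10}.

Counting them gives 9 values.

Answer: 9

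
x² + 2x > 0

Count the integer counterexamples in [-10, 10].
Counterexamples in [-10, 10]: {-2, -1, 0}.

Counting them gives 3 values.

Answer: 3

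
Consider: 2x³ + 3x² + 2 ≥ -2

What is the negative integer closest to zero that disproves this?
Testing negative integers from -1 downward:
x = -1: LHS = 2·(-1)³ + 3·(-1)² + 2 = 3; 3 ≥ -2 — holds
x = -2: LHS = 2·(-2)³ + 3·(-2)² + 2 = -2; -2 ≥ -2 — holds
x = -3: LHS = 2·(-3)³ + 3·(-3)² + 2 = -25; -25 ≥ -2 — FAILS  ← closest negative counterexample to 0

Answer: x = -3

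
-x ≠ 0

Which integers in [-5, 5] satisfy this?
Holds for: {-5, -4, -3, -2, -1, 1, 2, 3, 4, 5}
Fails for: {0}

Answer: {-5, -4, -3, -2, -1, 1, 2, 3, 4, 5}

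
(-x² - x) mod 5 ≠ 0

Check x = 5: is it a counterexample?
Substitute x = 5 into the relation:
x = 5: LHS = (-5² - 5) mod 5 = (-30) mod 5 = 0; 0 ≠ 0 — FAILS

Since the claim fails at x = 5, this value is a counterexample.

Answer: Yes, x = 5 is a counterexample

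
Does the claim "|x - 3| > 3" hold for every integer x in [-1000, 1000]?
The claim fails at x = 0:
x = 0: LHS = |0 - 3| = |-3| = 3; 3 > 3 — FAILS

Because a single integer refutes it, the statement is false.

Answer: False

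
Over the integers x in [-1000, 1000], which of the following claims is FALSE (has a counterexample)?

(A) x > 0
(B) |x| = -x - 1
(A) x = 0: 0 > 0 — FAILS
(B) x = 0: LHS = |0| = 0, RHS = -0 - 1 = -1; 0 = -1 — FAILS

Answer: Both A and B are false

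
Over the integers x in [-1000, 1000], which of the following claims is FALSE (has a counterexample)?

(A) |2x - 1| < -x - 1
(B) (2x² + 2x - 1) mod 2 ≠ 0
(A) x = 0: LHS = |2·0 - 1| = |-1| = 1, RHS = -0 - 1 = -1; 1 < -1 — FAILS

(B) For a polynomial with integer coefficients, its value mod 2 depends only on x mod 2, so it suffices to check one representative of each residue class, x = 0, 1:
x = 0: LHS = (2·0² + 2·0 - 1) mod 2 = (-1) mod 2 = 1; 1 ≠ 0 — holds
x = 1: LHS = (2·1² + 2·1 - 1) mod 2 = 3 mod 2 = 1; 1 ≠ 0 — holds
The relation holds in every residue class, so the relation holds for every integer in [-1000, 1000].

Only (A) has a counterexample.

Answer: A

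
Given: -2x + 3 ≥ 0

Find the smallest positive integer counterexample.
Testing positive integers:
x = 1: LHS = -2·1 + 3 = 1; 1 ≥ 0 — holds
x = 2: LHS = -2·2 + 3 = -1; -1 ≥ 0 — FAILS  ← smallest positive counterexample

Answer: x = 2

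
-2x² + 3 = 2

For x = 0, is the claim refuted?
Substitute x = 0 into the relation:
x = 0: LHS = -2·0² + 3 = 3; 3 = 2 — FAILS

Since the claim fails at x = 0, this value is a counterexample.

Answer: Yes, x = 0 is a counterexample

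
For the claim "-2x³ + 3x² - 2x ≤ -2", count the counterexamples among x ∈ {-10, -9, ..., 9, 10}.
Counterexamples in [-10, 10]: {-10, -9, -8, -7, -6, -5, -4, -3, -2, -1, 0, 1}.

Counting them gives 12 values.

Answer: 12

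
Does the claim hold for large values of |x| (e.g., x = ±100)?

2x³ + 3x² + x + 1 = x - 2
x = 100: LHS = 2·100³ + 3·100² + 100 + 1 = 2030101, RHS = 100 - 2 = 98; 2030101 = 98 — FAILS
x = -100: LHS = 2·(-100)³ + 3·(-100)² + (-100) + 1 = -1970099, RHS = (-100) - 2 = -102; -1970099 = -102 — FAILS

Answer: No, fails for both x = 100 and x = -100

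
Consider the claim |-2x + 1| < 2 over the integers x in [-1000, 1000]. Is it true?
The claim fails at x = -1:
x = -1: LHS = |-2·(-1) + 1| = |3| = 3; 3 < 2 — FAILS

Because a single integer refutes it, the statement is false.

Answer: False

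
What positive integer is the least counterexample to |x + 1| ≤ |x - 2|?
Testing positive integers:
x = 1: LHS = |1 + 1| = |2| = 2, RHS = |1 - 2| = |-1| = 1; 2 ≤ 1 — FAILS  ← smallest positive counterexample

Answer: x = 1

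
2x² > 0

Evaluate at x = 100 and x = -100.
x = 100: LHS = 2·100² = 20000; 20000 > 0 — holds
x = -100: LHS = 2·(-100)² = 20000; 20000 > 0 — holds

Answer: Yes, holds for both x = 100 and x = -100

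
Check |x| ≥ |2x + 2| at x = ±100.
x = 100: LHS = |100| = 100, RHS = |2·100 + 2| = |202| = 202; 100 ≥ 202 — FAILS
x = -100: LHS = |-100| = 100, RHS = |2·(-100) + 2| = |-198| = 198; 100 ≥ 198 — FAILS

Answer: No, fails for both x = 100 and x = -100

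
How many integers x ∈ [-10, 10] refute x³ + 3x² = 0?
Counterexamples in [-10, 10]: {-10, -9, -8, -7, -6, -5, -4, -2, -1, 1, 2, 3, 4, 5, 6, 7, 8, 9, 10}.

Counting them gives 19 values.

Answer: 19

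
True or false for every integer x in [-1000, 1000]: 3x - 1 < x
The claim fails at x = 1:
x = 1: LHS = 3·1 - 1 = 2; 2 < 1 — FAILS

Because a single integer refutes it, the statement is false.

Answer: False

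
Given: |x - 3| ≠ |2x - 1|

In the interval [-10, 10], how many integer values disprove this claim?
Counterexamples in [-10, 10]: {-2}.

Counting them gives 1 values.

Answer: 1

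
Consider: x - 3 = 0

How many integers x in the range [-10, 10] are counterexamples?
Counterexamples in [-10, 10]: {-10, -9, -8, -7, -6, -5, -4, -3, -2, -1, 0, 1, 2, 4, 5, 6, 7, 8, 9, 10}.

Counting them gives 20 values.

Answer: 20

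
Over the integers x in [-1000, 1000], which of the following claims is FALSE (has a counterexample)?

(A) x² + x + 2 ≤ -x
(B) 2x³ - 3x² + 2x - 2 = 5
(A) x = 0: LHS = 0² + 0 + 2 = 2, RHS = -0 = 0; 2 ≤ 0 — FAILS
(B) x = 0: LHS = 2·0³ - 3·0² + 2·0 - 2 = -2; -2 = 5 — FAILS

Answer: Both A and B are false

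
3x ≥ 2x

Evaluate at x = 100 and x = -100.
x = 100: LHS = 3·100 = 300, RHS = 2·100 = 200; 300 ≥ 200 — holds
x = -100: LHS = 3·(-100) = -300, RHS = 2·(-100) = -200; -300 ≥ -200 — FAILS

Answer: Partially: holds for x = 100, fails for x = -100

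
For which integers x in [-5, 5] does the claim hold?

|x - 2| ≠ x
Holds for: {-5, -4, -3, -2, -1, 0, 2, 3, 4, 5}
Fails for: {1}

Answer: {-5, -4, -3, -2, -1, 0, 2, 3, 4, 5}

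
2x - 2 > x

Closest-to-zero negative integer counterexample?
Testing negative integers from -1 downward:
x = -1: LHS = 2·(-1) - 2 = -4; -4 > -1 — FAILS  ← closest negative counterexample to 0

Answer: x = -1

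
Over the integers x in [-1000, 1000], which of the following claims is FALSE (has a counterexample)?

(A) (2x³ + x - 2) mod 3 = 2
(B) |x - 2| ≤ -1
(A) x = 0: LHS = (2·0³ + 0 - 2) mod 3 = (-2) mod 3 = 1; 1 = 2 — FAILS
(B) x = 0: LHS = |0 - 2| = |-2| = 2; 2 ≤ -1 — FAILS

Answer: Both A and B are false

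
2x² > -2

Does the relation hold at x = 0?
x = 0: LHS = 2·0² = 0; 0 > -2 — holds

The relation is satisfied at x = 0.

Answer: Yes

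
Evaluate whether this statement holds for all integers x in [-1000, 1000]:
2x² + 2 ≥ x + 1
Over all integers in [-1000, 1000], LHS − RHS is smallest at x = 0, where it equals 1:
x = 0: LHS = 2·0² + 2 = 2, RHS = 0 + 1 = 1; 2 ≥ 1 — holds
At the ends of the range:
x = -1000: LHS = 2·(-1000)² + 2 = 2000002, RHS = (-1000) + 1 = -999; 2000002 ≥ -999 — holds
x = 1000: LHS = 2·1000² + 2 = 2000002, RHS = 1000 + 1 = 1001; 2000002 ≥ 1001 — holds
Hence LHS − RHS is never negative, i.e. LHS ≥ RHS throughout, so the relation holds for every integer in [-1000, 1000].

No counterexample exists.

Answer: True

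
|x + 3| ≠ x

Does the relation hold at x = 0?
x = 0: LHS = |0 + 3| = |3| = 3; 3 ≠ 0 — holds

The relation is satisfied at x = 0.

Answer: Yes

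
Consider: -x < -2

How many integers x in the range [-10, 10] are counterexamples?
Counterexamples in [-10, 10]: {-10, -9, -8, -7, -6, -5, -4, -3, -2, -1, 0, 1, 2}.

Counting them gives 13 values.

Answer: 13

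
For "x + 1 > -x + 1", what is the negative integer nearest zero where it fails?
Testing negative integers from -1 downward:
x = -1: LHS = (-1) + 1 = 0, RHS = -(-1) + 1 = 2; 0 > 2 — FAILS  ← closest negative counterexample to 0

Answer: x = -1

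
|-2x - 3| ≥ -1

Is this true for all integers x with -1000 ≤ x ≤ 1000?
An absolute value is never negative, so the left side is ≥ 0 for every x, while the right side is -1. Tightest case in [-1000, 1000] is x = -1:
x = -1: LHS = |-2·(-1) - 3| = |-1| = 1; 1 ≥ -1 — holds
Hence LHS − RHS is never negative, i.e. LHS ≥ RHS throughout, so the relation holds for every integer in [-1000, 1000].

No counterexample exists.

Answer: True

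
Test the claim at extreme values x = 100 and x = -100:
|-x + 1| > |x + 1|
x = 100: LHS = |-100 + 1| = |-99| = 99, RHS = |100 + 1| = |101| = 101; 99 > 101 — FAILS
x = -100: LHS = |-(-100) + 1| = |101| = 101, RHS = |(-100) + 1| = |-99| = 99; 101 > 99 — holds

Answer: Partially: fails for x = 100, holds for x = -100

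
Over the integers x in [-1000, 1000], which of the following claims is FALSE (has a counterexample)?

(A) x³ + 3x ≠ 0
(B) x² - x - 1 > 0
(A) x = 0: LHS = 0³ + 3·0 = 0; 0 ≠ 0 — FAILS
(B) x = 0: LHS = 0² - 0 - 1 = -1; -1 > 0 — FAILS

Answer: Both A and B are false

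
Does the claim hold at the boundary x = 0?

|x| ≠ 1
x = 0: LHS = |0| = 0; 0 ≠ 1 — holds

The relation is satisfied at x = 0.

Answer: Yes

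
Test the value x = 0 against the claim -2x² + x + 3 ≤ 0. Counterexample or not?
Substitute x = 0 into the relation:
x = 0: LHS = -2·0² + 0 + 3 = 3; 3 ≤ 0 — FAILS

Since the claim fails at x = 0, this value is a counterexample.

Answer: Yes, x = 0 is a counterexample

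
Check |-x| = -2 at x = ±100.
x = 100: LHS = |-100| = 100; 100 = -2 — FAILS
x = -100: LHS = |-(-100)| = |100| = 100; 100 = -2 — FAILS

Answer: No, fails for both x = 100 and x = -100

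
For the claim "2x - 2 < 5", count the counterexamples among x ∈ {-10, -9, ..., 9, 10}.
Counterexamples in [-10, 10]: {4, 5, 6, 7, 8, 9, 10}.

Counting them gives 7 values.

Answer: 7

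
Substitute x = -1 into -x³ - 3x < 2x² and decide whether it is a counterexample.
Substitute x = -1 into the relation:
x = -1: LHS = -(-1)³ - 3·(-1) = 4, RHS = 2·(-1)² = 2; 4 < 2 — FAILS

Since the claim fails at x = -1, this value is a counterexample.

Answer: Yes, x = -1 is a counterexample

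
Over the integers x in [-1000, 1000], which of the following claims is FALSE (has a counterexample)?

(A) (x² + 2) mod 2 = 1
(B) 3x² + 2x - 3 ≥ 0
(A) x = 0: LHS = (0² + 2) mod 2 = 2 mod 2 = 0; 0 = 1 — FAILS
(B) x = 0: LHS = 3·0² + 2·0 - 3 = -3; -3 ≥ 0 — FAILS

Answer: Both A and B are false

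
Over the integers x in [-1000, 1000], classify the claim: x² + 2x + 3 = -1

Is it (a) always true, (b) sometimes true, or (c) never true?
Over all integers in [-1000, 1000], LHS − RHS is always positive; it is smallest at x = -1, where it equals 3:
x = -1: LHS = (-1)² + 2·(-1) + 3 = 2; 2 = -1 — FAILS
At the ends of the range:
x = -1000: LHS = (-1000)² + 2·(-1000) + 3 = 998003; 998003 = -1 — FAILS
x = 1000: LHS = 1000² + 2·1000 + 3 = 1002003; 1002003 = -1 — FAILS
Hence LHS − RHS is never 0, i.e. the two sides are never equal, so the claimed relation (=) fails for every integer in [-1000, 1000].

No integer in the range satisfies it.

Answer: Never true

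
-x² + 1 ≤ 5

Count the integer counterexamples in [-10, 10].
Over all integers in [-10, 10], LHS − RHS is largest at x = 0, where it equals -4:
x = 0: LHS = -0² + 1 = 1; 1 ≤ 5 — holds
At the ends of the range:
x = -10: LHS = -(-10)² + 1 = -99; -99 ≤ 5 — holds
x = 10: LHS = -10² + 1 = -99; -99 ≤ 5 — holds
Hence LHS − RHS is never positive, i.e. LHS ≤ RHS throughout, so the relation holds for every integer in [-10, 10].

No counterexample appears in that range.

Answer: 0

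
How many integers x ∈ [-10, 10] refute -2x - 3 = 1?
Counterexamples in [-10, 10]: {-10, -9, -8, -7, -6, -5, -4, -3, -1, 0, 1, 2, 3, 4, 5, 6, 7, 8, 9, 10}.

Counting them gives 20 values.

Answer: 20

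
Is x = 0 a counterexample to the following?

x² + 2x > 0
Substitute x = 0 into the relation:
x = 0: LHS = 0² + 2·0 = 0; 0 > 0 — FAILS

Since the claim fails at x = 0, this value is a counterexample.

Answer: Yes, x = 0 is a counterexample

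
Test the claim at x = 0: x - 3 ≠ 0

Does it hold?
x = 0: LHS = 0 - 3 = -3; -3 ≠ 0 — holds

The relation is satisfied at x = 0.

Answer: Yes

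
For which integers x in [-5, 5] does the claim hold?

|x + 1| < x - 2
Over all integers in [-5, 5], LHS − RHS is smallest at x = 0, where it equals 3:
x = 0: LHS = |0 + 1| = |1| = 1, RHS = 0 - 2 = -2; 1 < -2 — FAILS
At the ends of the range:
x = -5: LHS = |(-5) + 1| = |-4| = 4, RHS = (-5) - 2 = -7; 4 < -7 — FAILS
x = 5: LHS = |5 + 1| = |6| = 6, RHS = 5 - 2 = 3; 6 < 3 — FAILS
Hence LHS − RHS is never negative, i.e. LHS ≥ RHS throughout, so the claimed relation (<) fails for every integer in [-5, 5].

Answer: None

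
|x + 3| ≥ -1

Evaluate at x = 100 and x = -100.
x = 100: LHS = |100 + 3| = |103| = 103; 103 ≥ -1 — holds
x = -100: LHS = |(-100) + 3| = |-97| = 97; 97 ≥ -1 — holds

Answer: Yes, holds for both x = 100 and x = -100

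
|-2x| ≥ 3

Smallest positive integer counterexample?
Testing positive integers:
x = 1: LHS = |-2·1| = |-2| = 2; 2 ≥ 3 — FAILS  ← smallest positive counterexample

Answer: x = 1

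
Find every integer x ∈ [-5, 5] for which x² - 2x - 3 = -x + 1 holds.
Track d = LHS − RHS over the integers in [-5, 5]. Equality would need d = 0, but d changes sign only between consecutive integers, jumping over 0:
x = -2: LHS = (-2)² - 2·(-2) - 3 = 5, RHS = -(-2) + 1 = 3; 5 = 3 — FAILS  (d = 2)
x = -1: LHS = (-1)² - 2·(-1) - 3 = 0, RHS = -(-1) + 1 = 2; 0 = 2 — FAILS  (d = -2)
x = 2: LHS = 2² - 2·2 - 3 = -3, RHS = -2 + 1 = -1; -3 = -1 — FAILS  (d = -2)
x = 3: LHS = 3² - 2·3 - 3 = 0, RHS = -3 + 1 = -2; 0 = -2 — FAILS  (d = 2)
Away from these crossings d keeps a constant sign, and checking every integer in [-5, 5] confirms d ≠ 0 throughout. Hence the two sides are never equal, so the claimed relation (=) fails for every integer in [-5, 5].

Answer: None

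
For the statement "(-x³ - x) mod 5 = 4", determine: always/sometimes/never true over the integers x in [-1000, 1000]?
For a polynomial with integer coefficients, its value mod 5 depends only on x mod 5, so it suffices to check one representative of each residue class, x = 0, 1, 2, 3, 4:
x = 0: LHS = (-0³ - 0) mod 5 = 0 mod 5 = 0; 0 = 4 — FAILS
x = 1: LHS = (-1³ - 1) mod 5 = (-2) mod 5 = 3; 3 = 4 — FAILS
x = 2: LHS = (-2³ - 2) mod 5 = (-10) mod 5 = 0; 0 = 4 — FAILS
x = 3: LHS = (-3³ - 3) mod 5 = (-30) mod 5 = 0; 0 = 4 — FAILS
x = 4: LHS = (-4³ - 4) mod 5 = (-68) mod 5 = 2; 2 = 4 — FAILS
The relation fails in every residue class, so the claimed relation (=) fails for every integer in [-1000, 1000].

No integer in the range satisfies it.

Answer: Never true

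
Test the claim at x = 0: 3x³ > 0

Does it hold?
x = 0: LHS = 3·0³ = 0; 0 > 0 — FAILS

The relation fails at x = 0, so x = 0 is a counterexample.

Answer: No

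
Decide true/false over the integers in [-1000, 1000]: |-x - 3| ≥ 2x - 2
The claim fails at x = 6:
x = 6: LHS = |-6 - 3| = |-9| = 9, RHS = 2·6 - 2 = 10; 9 ≥ 10 — FAILS

Because a single integer refutes it, the statement is false.

Answer: False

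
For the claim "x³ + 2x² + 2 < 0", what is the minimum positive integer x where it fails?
Testing positive integers:
x = 1: LHS = 1³ + 2·1² + 2 = 5; 5 < 0 — FAILS  ← smallest positive counterexample

Answer: x = 1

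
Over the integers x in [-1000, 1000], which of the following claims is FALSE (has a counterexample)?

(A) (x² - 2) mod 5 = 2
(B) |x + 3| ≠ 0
(A) x = 0: LHS = (0² - 2) mod 5 = (-2) mod 5 = 3; 3 = 2 — FAILS
(B) x = -3: LHS = |(-3) + 3| = |0| = 0; 0 ≠ 0 — FAILS

Answer: Both A and B are false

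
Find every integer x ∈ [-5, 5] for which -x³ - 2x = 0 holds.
Holds for: {0}
Fails for: {-5, -4, -3, -2, -1, 1, 2, 3, 4, 5}

Answer: {0}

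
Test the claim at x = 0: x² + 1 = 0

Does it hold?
x = 0: LHS = 0² + 1 = 1; 1 = 0 — FAILS

The relation fails at x = 0, so x = 0 is a counterexample.

Answer: No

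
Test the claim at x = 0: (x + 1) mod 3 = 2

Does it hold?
x = 0: LHS = (0 + 1) mod 3 = 1 mod 3 = 1; 1 = 2 — FAILS

The relation fails at x = 0, so x = 0 is a counterexample.

Answer: No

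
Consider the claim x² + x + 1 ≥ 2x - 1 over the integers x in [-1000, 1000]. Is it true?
Over all integers in [-1000, 1000], LHS − RHS is smallest at x = 0, where it equals 2:
x = 0: LHS = 0² + 0 + 1 = 1, RHS = 2·0 - 1 = -1; 1 ≥ -1 — holds
At the ends of the range:
x = -1000: LHS = (-1000)² + (-1000) + 1 = 999001, RHS = 2·(-1000) - 1 = -2001; 999001 ≥ -2001 — holds
x = 1000: LHS = 1000² + 1000 + 1 = 1001001, RHS = 2·1000 - 1 = 1999; 1001001 ≥ 1999 — holds
Hence LHS − RHS is never negative, i.e. LHS ≥ RHS throughout, so the relation holds for every integer in [-1000, 1000].

No counterexample exists.

Answer: True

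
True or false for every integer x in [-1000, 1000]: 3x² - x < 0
The claim fails at x = 0:
x = 0: LHS = 3·0² - 0 = 0; 0 < 0 — FAILS

Because a single integer refutes it, the statement is false.

Answer: False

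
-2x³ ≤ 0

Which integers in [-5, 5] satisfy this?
Holds for: {0, 1, 2, 3, 4, 5}
Fails for: {-5, -4, -3, -2, -1}

Answer: {0, 1, 2, 3, 4, 5}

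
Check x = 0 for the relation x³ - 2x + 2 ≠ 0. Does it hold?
x = 0: LHS = 0³ - 2·0 + 2 = 2; 2 ≠ 0 — holds

The relation is satisfied at x = 0.

Answer: Yes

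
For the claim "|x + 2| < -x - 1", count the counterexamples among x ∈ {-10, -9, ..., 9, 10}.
Counterexamples in [-10, 10]: {-1, 0, 1, 2, 3, 4, 5, 6, 7, 8, 9, 10}.

Counting them gives 12 values.

Answer: 12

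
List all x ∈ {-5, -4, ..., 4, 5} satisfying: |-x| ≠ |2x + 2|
Holds for: {-5, -4, -3, -1, 0, 1, 2, 3, 4, 5}
Fails for: {-2}

Answer: {-5, -4, -3, -1, 0, 1, 2, 3, 4, 5}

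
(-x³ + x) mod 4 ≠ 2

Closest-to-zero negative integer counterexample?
Testing negative integers from -1 downward:
x = -1: LHS = (-(-1)³ + (-1)) mod 4 = 0 mod 4 = 0; 0 ≠ 2 — holds
x = -2: LHS = (-(-2)³ + (-2)) mod 4 = 6 mod 4 = 2; 2 ≠ 2 — FAILS  ← closest negative counterexample to 0

Answer: x = -2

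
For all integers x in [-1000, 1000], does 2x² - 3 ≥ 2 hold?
The claim fails at x = 0:
x = 0: LHS = 2·0² - 3 = -3; -3 ≥ 2 — FAILS

Because a single integer refutes it, the statement is false.

Answer: False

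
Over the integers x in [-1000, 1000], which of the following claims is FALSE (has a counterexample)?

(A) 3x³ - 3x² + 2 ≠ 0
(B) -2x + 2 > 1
(A) Track d = LHS − RHS over the integers in [-1000, 1000]. Equality would need d = 0, but d changes sign only between consecutive integers, jumping over 0:
x = -1: LHS = 3·(-1)³ - 3·(-1)² + 2 = -4; -4 ≠ 0 — holds  (d = -4)
x = 0: LHS = 3·0³ - 3·0² + 2 = 2; 2 ≠ 0 — holds  (d = 2)
Away from these crossings d keeps a constant sign, and checking every integer in [-1000, 1000] confirms d ≠ 0 throughout. Hence the two sides are never equal, so the relation holds for every integer in [-1000, 1000].

(B) x = 1: LHS = -2·1 + 2 = 0; 0 > 1 — FAILS

Only (B) has a counterexample.

Answer: B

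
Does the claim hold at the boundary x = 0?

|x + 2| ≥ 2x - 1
x = 0: LHS = |0 + 2| = |2| = 2, RHS = 2·0 - 1 = -1; 2 ≥ -1 — holds

The relation is satisfied at x = 0.

Answer: Yes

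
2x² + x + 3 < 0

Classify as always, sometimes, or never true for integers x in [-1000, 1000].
Over all integers in [-1000, 1000], LHS − RHS is smallest at x = 0, where it equals 3:
x = 0: LHS = 2·0² + 0 + 3 = 3; 3 < 0 — FAILS
At the ends of the range:
x = -1000: LHS = 2·(-1000)² + (-1000) + 3 = 1999003; 1999003 < 0 — FAILS
x = 1000: LHS = 2·1000² + 1000 + 3 = 2001003; 2001003 < 0 — FAILS
Hence LHS − RHS is never negative, i.e. LHS ≥ RHS throughout, so the claimed relation (<) fails for every integer in [-1000, 1000].

No integer in the range satisfies it.

Answer: Never true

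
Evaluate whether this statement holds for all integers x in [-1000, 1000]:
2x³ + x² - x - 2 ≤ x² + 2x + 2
The claim fails at x = 2:
x = 2: LHS = 2·2³ + 2² - 2 - 2 = 16, RHS = 2² + 2·2 + 2 = 10; 16 ≤ 10 — FAILS

Because a single integer refutes it, the statement is false.

Answer: False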